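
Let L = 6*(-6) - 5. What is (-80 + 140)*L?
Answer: -2460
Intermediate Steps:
L = -41 (L = -36 - 5 = -41)
(-80 + 140)*L = (-80 + 140)*(-41) = 60*(-41) = -2460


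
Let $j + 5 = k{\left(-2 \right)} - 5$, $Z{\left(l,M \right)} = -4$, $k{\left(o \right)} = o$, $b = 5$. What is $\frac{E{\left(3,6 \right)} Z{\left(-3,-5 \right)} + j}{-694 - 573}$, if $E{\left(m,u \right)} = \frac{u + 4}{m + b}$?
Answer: $\frac{17}{1267} \approx 0.013418$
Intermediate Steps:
$E{\left(m,u \right)} = \frac{4 + u}{5 + m}$ ($E{\left(m,u \right)} = \frac{u + 4}{m + 5} = \frac{4 + u}{5 + m}$)
$j = -12$ ($j = -5 - 7 = -12$)
$\frac{E{\left(3,6 \right)} Z{\left(-3,-5 \right)} + j}{-694 - 573} = \frac{\frac{4 + 6}{5 + 3} \left(-4\right) - 12}{-694 - 573} = \frac{\frac{1}{8} \cdot 10 \left(-4\right) - 12}{-1267} = - \frac{\frac{1}{8} \cdot 10 \left(-4\right) - 12}{1267} = - \frac{\frac{5}{4} \left(-4\right) - 12}{1267} = - \frac{-5 - 12}{1267} = \left(- \frac{1}{1267}\right) \left(-17\right) = \frac{17}{1267}$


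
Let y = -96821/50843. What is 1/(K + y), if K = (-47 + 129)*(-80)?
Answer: -50843/333626901 ≈ -0.00015239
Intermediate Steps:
y = -96821/50843 (y = -96821*1/50843 = -96821/50843 ≈ -1.9043)
K = -6560 (K = 82*(-80) = -6560)
1/(K + y) = 1/(-6560 - 96821/50843) = 1/(-333626901/50843) = -50843/333626901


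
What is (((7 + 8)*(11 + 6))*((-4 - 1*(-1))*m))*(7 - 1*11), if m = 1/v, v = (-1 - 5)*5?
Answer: -102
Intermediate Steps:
v = -30 (v = -6*5 = -30)
m = -1/30 (m = 1/(-30) = -1/30 ≈ -0.033333)
(((7 + 8)*(11 + 6))*((-4 - 1*(-1))*m))*(7 - 1*11) = (((7 + 8)*(11 + 6))*((-4 - 1*(-1))*(-1/30)))*(7 - 1*11) = ((15*17)*((-4 + 1)*(-1/30)))*(7 - 11) = (255*(-3*(-1/30)))*(-4) = (255*(⅒))*(-4) = (51/2)*(-4) = -102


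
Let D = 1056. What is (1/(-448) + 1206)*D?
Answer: 17829471/14 ≈ 1.2735e+6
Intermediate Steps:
(1/(-448) + 1206)*D = (1/(-448) + 1206)*1056 = (-1/448 + 1206)*1056 = (540287/448)*1056 = 17829471/14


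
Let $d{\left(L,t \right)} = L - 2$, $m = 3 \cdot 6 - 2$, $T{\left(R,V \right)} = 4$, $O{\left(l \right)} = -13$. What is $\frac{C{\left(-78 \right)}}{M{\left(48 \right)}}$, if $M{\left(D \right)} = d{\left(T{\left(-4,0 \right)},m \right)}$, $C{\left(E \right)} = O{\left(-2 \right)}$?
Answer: $- \frac{13}{2} \approx -6.5$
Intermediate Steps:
$C{\left(E \right)} = -13$
$m = 16$ ($m = 18 - 2 = 16$)
$d{\left(L,t \right)} = -2 + L$ ($d{\left(L,t \right)} = L - 2 = -2 + L$)
$M{\left(D \right)} = 2$ ($M{\left(D \right)} = -2 + 4 = 2$)
$\frac{C{\left(-78 \right)}}{M{\left(48 \right)}} = - \frac{13}{2}$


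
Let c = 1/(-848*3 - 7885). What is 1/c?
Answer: -10429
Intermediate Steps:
c = -1/10429 (c = 1/(-2544 - 7885) = 1/(-10429) = -1/10429 ≈ -9.5886e-5)
1/c = 1/(-1/10429) = -10429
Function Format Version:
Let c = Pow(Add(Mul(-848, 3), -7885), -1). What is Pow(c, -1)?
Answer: -10429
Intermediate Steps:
c = Rational(-1, 10429) (c = Pow(Add(-2544, -7885), -1) = Pow(-10429, -1) = Rational(-1, 10429) ≈ -9.5886e-5)
Pow(c, -1) = Pow(Rational(-1, 10429), -1) = -10429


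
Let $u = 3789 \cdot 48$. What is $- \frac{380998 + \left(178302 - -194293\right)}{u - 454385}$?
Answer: $\frac{753593}{272513} \approx 2.7653$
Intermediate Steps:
$u = 181872$
$- \frac{380998 + \left(178302 - -194293\right)}{u - 454385} = - \frac{380998 + \left(178302 - -194293\right)}{181872 - 454385} = - \frac{380998 + \left(178302 + 194293\right)}{-272513} = - \frac{\left(380998 + 372595\right) \left(-1\right)}{272513} = - \frac{753593 \left(-1\right)}{272513} = \left(-1\right) \left(- \frac{753593}{272513}\right) = \frac{753593}{272513}$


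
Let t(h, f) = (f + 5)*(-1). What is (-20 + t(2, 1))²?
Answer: 676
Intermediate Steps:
t(h, f) = -5 - f (t(h, f) = (5 + f)*(-1) = -5 - f)
(-20 + t(2, 1))² = (-20 + (-5 - 1*1))² = (-20 + (-5 - 1))² = (-20 - 6)² = (-26)² = 676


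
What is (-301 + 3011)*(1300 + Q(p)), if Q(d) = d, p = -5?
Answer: 3509450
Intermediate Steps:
(-301 + 3011)*(1300 + Q(p)) = (-301 + 3011)*(1300 - 5) = 2710*1295 = 3509450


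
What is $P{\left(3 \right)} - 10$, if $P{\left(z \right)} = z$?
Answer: $-7$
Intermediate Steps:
$P{\left(3 \right)} - 10 = 3 - 10 = -7$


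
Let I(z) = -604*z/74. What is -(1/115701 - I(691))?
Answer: -24144716119/4280937 ≈ -5640.1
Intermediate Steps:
I(z) = -302*z/37 (I(z) = -604*z*(1/74) = -302*z/37)
-(1/115701 - I(691)) = -(1/115701 - (-302)*691/37) = -(1/115701 - 1*(-208682/37)) = -(1/115701 + 208682/37) = -1*24144716119/4280937 = -24144716119/4280937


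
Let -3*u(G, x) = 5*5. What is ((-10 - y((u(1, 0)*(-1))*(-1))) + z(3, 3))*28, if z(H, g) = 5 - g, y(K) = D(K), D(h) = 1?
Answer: -252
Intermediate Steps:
u(G, x) = -25/3 (u(G, x) = -5*5/3 = -⅓*25 = -25/3)
y(K) = 1
((-10 - y((u(1, 0)*(-1))*(-1))) + z(3, 3))*28 = ((-10 - 1*1) + (5 - 1*3))*28 = ((-10 - 1) + (5 - 3))*28 = (-11 + 2)*28 = -9*28 = -252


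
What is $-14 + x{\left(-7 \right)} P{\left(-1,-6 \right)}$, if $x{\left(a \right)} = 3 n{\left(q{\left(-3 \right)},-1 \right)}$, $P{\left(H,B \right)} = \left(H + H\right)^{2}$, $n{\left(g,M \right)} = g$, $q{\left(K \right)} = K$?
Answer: $-50$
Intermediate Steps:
$P{\left(H,B \right)} = 4 H^{2}$ ($P{\left(H,B \right)} = \left(2 H\right)^{2} = 4 H^{2}$)
$x{\left(a \right)} = -9$ ($x{\left(a \right)} = 3 \left(-3\right) = -9$)
$-14 + x{\left(-7 \right)} P{\left(-1,-6 \right)} = -14 - 9 \cdot 4 \left(-1\right)^{2} = -14 - 9 \cdot 4 \cdot 1 = -14 - 36 = -50$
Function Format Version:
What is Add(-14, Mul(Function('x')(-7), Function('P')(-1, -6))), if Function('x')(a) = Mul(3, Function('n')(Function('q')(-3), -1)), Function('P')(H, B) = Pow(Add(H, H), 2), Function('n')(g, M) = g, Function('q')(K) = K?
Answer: -50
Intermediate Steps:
Function('P')(H, B) = Mul(4, Pow(H, 2)) (Function('P')(H, B) = Pow(Mul(2, H), 2) = Mul(4, Pow(H, 2)))
Function('x')(a) = -9 (Function('x')(a) = Mul(3, -3) = -9)
Add(-14, Mul(Function('x')(-7), Function('P')(-1, -6))) = Add(-14, Mul(-9, Mul(4, Pow(-1, 2)))) = Add(-14, Mul(-9, Mul(4, 1))) = Add(-14, Mul(-9, 4)) = Add(-14, -36) = -50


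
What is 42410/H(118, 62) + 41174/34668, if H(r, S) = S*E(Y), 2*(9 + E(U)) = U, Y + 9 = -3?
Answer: -23866301/537354 ≈ -44.414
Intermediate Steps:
Y = -12 (Y = -9 - 3 = -12)
E(U) = -9 + U/2
H(r, S) = -15*S (H(r, S) = S*(-9 + (1/2)*(-12)) = S*(-9 - 6) = S*(-15) = -15*S)
42410/H(118, 62) + 41174/34668 = 42410/((-15*62)) + 41174/34668 = 42410/(-930) + 41174*(1/34668) = 42410*(-1/930) + 20587/17334 = -4241/93 + 20587/17334 = -23866301/537354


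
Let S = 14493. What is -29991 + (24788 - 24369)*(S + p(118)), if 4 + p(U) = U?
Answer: 6090342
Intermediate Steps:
p(U) = -4 + U
-29991 + (24788 - 24369)*(S + p(118)) = -29991 + (24788 - 24369)*(14493 + (-4 + 118)) = -29991 + 419*(14493 + 114) = -29991 + 419*14607 = -29991 + 6120333 = 6090342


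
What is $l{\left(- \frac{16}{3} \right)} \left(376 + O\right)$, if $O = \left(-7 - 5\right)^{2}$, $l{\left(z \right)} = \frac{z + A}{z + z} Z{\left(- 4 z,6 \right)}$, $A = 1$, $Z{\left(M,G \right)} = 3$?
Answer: $\frac{2535}{4} \approx 633.75$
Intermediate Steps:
$l{\left(z \right)} = \frac{3 \left(1 + z\right)}{2 z}$ ($l{\left(z \right)} = \frac{z + 1}{z + z} 3 = \frac{1 + z}{2 z} 3 = \frac{3 \left(1 + z\right)}{2 z}$)
$O = 144$ ($O = \left(-12\right)^{2} = 144$)
$l{\left(- \frac{16}{3} \right)} \left(376 + O\right) = \frac{3 \left(1 - \frac{16}{3}\right)}{2 \left(- \frac{16}{3}\right)} \left(376 + 144\right) = \frac{3 \left(1 - \frac{16}{3}\right)}{2 \left(\left(-16\right) \frac{1}{3}\right)} 520 = \frac{3 \left(1 - \frac{16}{3}\right)}{2 \left(- \frac{16}{3}\right)} 520 = \frac{3}{2} \left(- \frac{3}{16}\right) \left(- \frac{13}{3}\right) 520 = \frac{39}{32} \cdot 520 = \frac{2535}{4}$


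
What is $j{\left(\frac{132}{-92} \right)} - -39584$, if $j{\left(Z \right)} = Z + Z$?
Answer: $\frac{910366}{23} \approx 39581.0$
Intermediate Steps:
$j{\left(Z \right)} = 2 Z$
$j{\left(\frac{132}{-92} \right)} - -39584 = 2 \frac{132}{-92} - -39584 = 2 \cdot 132 \left(- \frac{1}{92}\right) + 39584 = 2 \left(- \frac{33}{23}\right) + 39584 = - \frac{66}{23} + 39584 = \frac{910366}{23}$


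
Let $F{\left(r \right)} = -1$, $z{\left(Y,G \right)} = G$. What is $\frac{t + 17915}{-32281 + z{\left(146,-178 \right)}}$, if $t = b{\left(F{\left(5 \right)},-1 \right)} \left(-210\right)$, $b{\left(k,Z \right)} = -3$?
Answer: $- \frac{18545}{32459} \approx -0.57134$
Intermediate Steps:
$t = 630$ ($t = \left(-3\right) \left(-210\right) = 630$)
$\frac{t + 17915}{-32281 + z{\left(146,-178 \right)}} = \frac{630 + 17915}{-32281 - 178} = \frac{18545}{-32459} = 18545 \left(- \frac{1}{32459}\right) = - \frac{18545}{32459}$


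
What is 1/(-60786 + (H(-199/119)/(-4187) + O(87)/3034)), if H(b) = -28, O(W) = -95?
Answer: -12703358/772186632201 ≈ -1.6451e-5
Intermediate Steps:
1/(-60786 + (H(-199/119)/(-4187) + O(87)/3034)) = 1/(-60786 + (-28/(-4187) - 95/3034)) = 1/(-60786 + (-28*(-1/4187) - 95*1/3034)) = 1/(-60786 + (28/4187 - 95/3034)) = 1/(-60786 - 312813/12703358) = 1/(-772186632201/12703358) = -12703358/772186632201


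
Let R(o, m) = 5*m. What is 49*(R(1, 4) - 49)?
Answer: -1421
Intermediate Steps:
49*(R(1, 4) - 49) = 49*(5*4 - 49) = 49*(20 - 49) = 49*(-29) = -1421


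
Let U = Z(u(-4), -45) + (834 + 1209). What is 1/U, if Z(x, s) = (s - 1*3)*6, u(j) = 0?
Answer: 1/1755 ≈ 0.00056980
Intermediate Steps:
Z(x, s) = -18 + 6*s (Z(x, s) = (s - 3)*6 = (-3 + s)*6 = -18 + 6*s)
U = 1755 (U = (-18 + 6*(-45)) + (834 + 1209) = (-18 - 270) + 2043 = -288 + 2043 = 1755)
1/U = 1/1755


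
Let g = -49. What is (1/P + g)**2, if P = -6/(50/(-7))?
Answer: 1008016/441 ≈ 2285.8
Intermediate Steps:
P = 21/25 (P = -6/(50*(-1/7)) = -6/(-50/7) = -6*(-7/50) = 21/25 ≈ 0.84000)
(1/P + g)**2 = (1/(21/25) - 49)**2 = (25/21 - 49)**2 = (-1004/21)**2 = 1008016/441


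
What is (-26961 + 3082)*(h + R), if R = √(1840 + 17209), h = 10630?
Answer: -253833770 - 23879*√19049 ≈ -2.5713e+8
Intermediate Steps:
R = √19049 ≈ 138.02
(-26961 + 3082)*(h + R) = (-26961 + 3082)*(10630 + √19049) = -23879*(10630 + √19049) = -253833770 - 23879*√19049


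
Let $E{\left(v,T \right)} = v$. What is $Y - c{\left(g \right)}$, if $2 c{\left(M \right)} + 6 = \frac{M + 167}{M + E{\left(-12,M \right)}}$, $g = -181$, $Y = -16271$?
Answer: $- \frac{3139731}{193} \approx -16268.0$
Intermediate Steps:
$c{\left(M \right)} = -3 + \frac{167 + M}{2 \left(-12 + M\right)}$ ($c{\left(M \right)} = -3 + \frac{\left(M + 167\right) \frac{1}{M - 12}}{2} = -3 + \frac{\left(167 + M\right) \frac{1}{-12 + M}}{2} = -3 + \frac{\frac{1}{-12 + M} \left(167 + M\right)}{2} = -3 + \frac{167 + M}{2 \left(-12 + M\right)}$)
$Y - c{\left(g \right)} = -16271 - \frac{239 - -905}{2 \left(-12 - 181\right)} = -16271 - \frac{239 + 905}{2 \left(-193\right)} = -16271 - \frac{1}{2} \left(- \frac{1}{193}\right) 1144 = -16271 - - \frac{572}{193} = -16271 + \frac{572}{193} = - \frac{3139731}{193}$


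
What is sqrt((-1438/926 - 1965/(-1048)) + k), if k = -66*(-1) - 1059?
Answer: I*sqrt(3404789954)/1852 ≈ 31.507*I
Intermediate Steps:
k = -993 (k = 66 - 1059 = -993)
sqrt((-1438/926 - 1965/(-1048)) + k) = sqrt((-1438/926 - 1965/(-1048)) - 993) = sqrt((-1438*1/926 - 1965*(-1/1048)) - 993) = sqrt((-719/463 + 15/8) - 993) = sqrt(1193/3704 - 993) = sqrt(-3676879/3704) = I*sqrt(3404789954)/1852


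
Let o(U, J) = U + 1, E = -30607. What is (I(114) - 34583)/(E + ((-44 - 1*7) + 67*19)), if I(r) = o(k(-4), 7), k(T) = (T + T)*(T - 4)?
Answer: 11506/9795 ≈ 1.1747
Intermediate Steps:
k(T) = 2*T*(-4 + T) (k(T) = (2*T)*(-4 + T) = 2*T*(-4 + T))
o(U, J) = 1 + U
I(r) = 65 (I(r) = 1 + 2*(-4)*(-4 - 4) = 1 + 2*(-4)*(-8) = 1 + 64 = 65)
(I(114) - 34583)/(E + ((-44 - 1*7) + 67*19)) = (65 - 34583)/(-30607 + ((-44 - 1*7) + 67*19)) = -34518/(-30607 + ((-44 - 7) + 1273)) = -34518/(-30607 + (-51 + 1273)) = -34518/(-30607 + 1222) = -34518/(-29385) = -34518*(-1/29385) = 11506/9795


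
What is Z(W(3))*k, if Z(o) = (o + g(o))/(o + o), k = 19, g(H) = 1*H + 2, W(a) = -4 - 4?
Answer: 133/8 ≈ 16.625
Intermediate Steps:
W(a) = -8
g(H) = 2 + H (g(H) = H + 2 = 2 + H)
Z(o) = (2 + 2*o)/(2*o) (Z(o) = (o + (2 + o))/(o + o) = (2 + 2*o)/((2*o)) = (2 + 2*o)*(1/(2*o)) = (2 + 2*o)/(2*o))
Z(W(3))*k = ((1 - 8)/(-8))*19 = -1/8*(-7)*19 = (7/8)*19 = 133/8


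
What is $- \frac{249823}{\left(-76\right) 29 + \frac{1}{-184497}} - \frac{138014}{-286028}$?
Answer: $\frac{6619803641010157}{58153981466446} \approx 113.83$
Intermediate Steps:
$- \frac{249823}{\left(-76\right) 29 + \frac{1}{-184497}} - \frac{138014}{-286028} = - \frac{249823}{-2204 - \frac{1}{184497}} - - \frac{69007}{143014} = - \frac{249823}{- \frac{406631389}{184497}} + \frac{69007}{143014} = \left(-249823\right) \left(- \frac{184497}{406631389}\right) + \frac{69007}{143014} = \frac{46091594031}{406631389} + \frac{69007}{143014} = \frac{6619803641010157}{58153981466446}$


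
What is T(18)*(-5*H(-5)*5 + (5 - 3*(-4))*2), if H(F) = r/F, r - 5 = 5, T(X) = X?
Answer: 1512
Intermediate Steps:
r = 10 (r = 5 + 5 = 10)
H(F) = 10/F
T(18)*(-5*H(-5)*5 + (5 - 3*(-4))*2) = 18*(-50/(-5)*5 + (5 - 3*(-4))*2) = 18*(-50*(-1)/5*5 + (5 + 12)*2) = 18*(-5*(-2)*5 + 17*2) = 18*(10*5 + 34) = 18*(50 + 34) = 18*84 = 1512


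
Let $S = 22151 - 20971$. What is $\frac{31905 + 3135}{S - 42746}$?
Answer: $- \frac{17520}{20783} \approx -0.843$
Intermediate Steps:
$S = 1180$ ($S = 22151 - 20971 = 1180$)
$\frac{31905 + 3135}{S - 42746} = \frac{31905 + 3135}{1180 - 42746} = \frac{35040}{-41566} = 35040 \left(- \frac{1}{41566}\right) = - \frac{17520}{20783}$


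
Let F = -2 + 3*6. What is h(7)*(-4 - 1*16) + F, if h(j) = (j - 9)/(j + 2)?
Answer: 184/9 ≈ 20.444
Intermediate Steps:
F = 16 (F = -2 + 18 = 16)
h(j) = (-9 + j)/(2 + j)
h(7)*(-4 - 1*16) + F = ((-9 + 7)/(2 + 7))*(-4 - 1*16) + 16 = (-2/9)*(-4 - 16) + 16 = ((1/9)*(-2))*(-20) + 16 = -2/9*(-20) + 16 = 40/9 + 16 = 184/9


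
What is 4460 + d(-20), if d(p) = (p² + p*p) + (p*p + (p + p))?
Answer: 5620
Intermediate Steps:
d(p) = 2*p + 3*p² (d(p) = (p² + p²) + (p² + 2*p) = 2*p² + (p² + 2*p) = 2*p + 3*p²)
4460 + d(-20) = 4460 - 20*(2 + 3*(-20)) = 4460 - 20*(2 - 60) = 4460 - 20*(-58) = 4460 + 1160 = 5620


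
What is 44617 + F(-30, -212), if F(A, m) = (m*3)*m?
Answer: 179449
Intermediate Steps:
F(A, m) = 3*m² (F(A, m) = (3*m)*m = 3*m²)
44617 + F(-30, -212) = 44617 + 3*(-212)² = 44617 + 3*44944 = 44617 + 134832 = 179449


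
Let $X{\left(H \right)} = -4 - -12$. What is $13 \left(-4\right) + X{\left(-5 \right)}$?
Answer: $-44$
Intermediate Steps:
$X{\left(H \right)} = 8$ ($X{\left(H \right)} = -4 + 12 = 8$)
$13 \left(-4\right) + X{\left(-5 \right)} = 13 \left(-4\right) + 8 = -52 + 8 = -44$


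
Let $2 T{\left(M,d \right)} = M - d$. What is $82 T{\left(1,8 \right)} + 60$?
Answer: $-227$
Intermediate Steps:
$T{\left(M,d \right)} = \frac{M}{2} - \frac{d}{2}$ ($T{\left(M,d \right)} = \frac{M - d}{2} = \frac{M}{2} - \frac{d}{2}$)
$82 T{\left(1,8 \right)} + 60 = 82 \left(\frac{1}{2} \cdot 1 - 4\right) + 60 = 82 \left(\frac{1}{2} - 4\right) + 60 = 82 \left(- \frac{7}{2}\right) + 60 = -287 + 60 = -227$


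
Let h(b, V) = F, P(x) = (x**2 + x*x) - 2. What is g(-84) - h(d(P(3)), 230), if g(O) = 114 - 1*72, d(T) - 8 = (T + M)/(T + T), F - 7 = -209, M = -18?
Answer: 244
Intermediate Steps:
P(x) = -2 + 2*x**2 (P(x) = (x**2 + x**2) - 2 = 2*x**2 - 2 = -2 + 2*x**2)
F = -202 (F = 7 - 209 = -202)
d(T) = 8 + (-18 + T)/(2*T) (d(T) = 8 + (T - 18)/(T + T) = 8 + (-18 + T)/((2*T)) = 8 + (-18 + T)*(1/(2*T)) = 8 + (-18 + T)/(2*T))
h(b, V) = -202
g(O) = 42 (g(O) = 114 - 72 = 42)
g(-84) - h(d(P(3)), 230) = 42 - 1*(-202) = 42 + 202 = 244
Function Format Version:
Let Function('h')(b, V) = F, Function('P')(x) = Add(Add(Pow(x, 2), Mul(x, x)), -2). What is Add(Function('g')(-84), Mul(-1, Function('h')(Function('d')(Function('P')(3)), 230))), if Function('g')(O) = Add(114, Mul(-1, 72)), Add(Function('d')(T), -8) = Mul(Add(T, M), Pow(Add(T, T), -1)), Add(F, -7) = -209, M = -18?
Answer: 244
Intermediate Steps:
Function('P')(x) = Add(-2, Mul(2, Pow(x, 2))) (Function('P')(x) = Add(Add(Pow(x, 2), Pow(x, 2)), -2) = Add(Mul(2, Pow(x, 2)), -2) = Add(-2, Mul(2, Pow(x, 2))))
F = -202 (F = Add(7, -209) = -202)
Function('d')(T) = Add(8, Mul(Rational(1, 2), Pow(T, -1), Add(-18, T))) (Function('d')(T) = Add(8, Mul(Add(T, -18), Pow(Add(T, T), -1))) = Add(8, Mul(Add(-18, T), Pow(Mul(2, T), -1))) = Add(8, Mul(Add(-18, T), Mul(Rational(1, 2), Pow(T, -1)))) = Add(8, Mul(Rational(1, 2), Pow(T, -1), Add(-18, T))))
Function('h')(b, V) = -202
Function('g')(O) = 42 (Function('g')(O) = Add(114, -72) = 42)
Add(Function('g')(-84), Mul(-1, Function('h')(Function('d')(Function('P')(3)), 230))) = Add(42, Mul(-1, -202)) = Add(42, 202) = 244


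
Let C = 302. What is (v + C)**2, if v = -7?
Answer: 87025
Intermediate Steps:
(v + C)**2 = (-7 + 302)**2 = 295**2 = 87025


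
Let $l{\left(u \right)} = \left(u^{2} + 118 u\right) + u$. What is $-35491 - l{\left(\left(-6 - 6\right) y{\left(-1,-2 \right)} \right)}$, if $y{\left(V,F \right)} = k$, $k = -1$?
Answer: $-37063$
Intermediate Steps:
$y{\left(V,F \right)} = -1$
$l{\left(u \right)} = u^{2} + 119 u$
$-35491 - l{\left(\left(-6 - 6\right) y{\left(-1,-2 \right)} \right)} = -35491 - \left(-6 - 6\right) \left(-1\right) \left(119 + \left(-6 - 6\right) \left(-1\right)\right) = -35491 - \left(-12\right) \left(-1\right) \left(119 - -12\right) = -35491 - 12 \left(119 + 12\right) = -35491 - 12 \cdot 131 = -35491 - 1572 = -37063$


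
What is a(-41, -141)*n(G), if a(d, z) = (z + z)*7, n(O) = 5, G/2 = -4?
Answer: -9870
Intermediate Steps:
G = -8 (G = 2*(-4) = -8)
a(d, z) = 14*z (a(d, z) = (2*z)*7 = 14*z)
a(-41, -141)*n(G) = (14*(-141))*5 = -1974*5 = -9870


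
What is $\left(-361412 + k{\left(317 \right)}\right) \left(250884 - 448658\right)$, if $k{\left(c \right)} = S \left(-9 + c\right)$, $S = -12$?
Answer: $72208869592$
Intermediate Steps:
$k{\left(c \right)} = 108 - 12 c$ ($k{\left(c \right)} = - 12 \left(-9 + c\right) = 108 - 12 c$)
$\left(-361412 + k{\left(317 \right)}\right) \left(250884 - 448658\right) = \left(-361412 + \left(108 - 3804\right)\right) \left(250884 - 448658\right) = \left(-361412 + \left(108 - 3804\right)\right) \left(-197774\right) = \left(-361412 - 3696\right) \left(-197774\right) = \left(-365108\right) \left(-197774\right) = 72208869592$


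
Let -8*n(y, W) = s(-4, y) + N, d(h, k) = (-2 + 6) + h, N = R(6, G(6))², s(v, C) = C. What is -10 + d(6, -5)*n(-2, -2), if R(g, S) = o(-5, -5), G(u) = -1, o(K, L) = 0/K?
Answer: -15/2 ≈ -7.5000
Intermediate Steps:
o(K, L) = 0
R(g, S) = 0
N = 0 (N = 0² = 0)
d(h, k) = 4 + h
n(y, W) = -y/8 (n(y, W) = -(y + 0)/8 = -y/8)
-10 + d(6, -5)*n(-2, -2) = -10 + (4 + 6)*(-⅛*(-2)) = -10 + 10*(¼) = -10 + 5/2 = -15/2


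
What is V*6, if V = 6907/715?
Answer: 41442/715 ≈ 57.961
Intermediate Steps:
V = 6907/715 (V = 6907*(1/715) = 6907/715 ≈ 9.6601)
V*6 = (6907/715)*6 = 41442/715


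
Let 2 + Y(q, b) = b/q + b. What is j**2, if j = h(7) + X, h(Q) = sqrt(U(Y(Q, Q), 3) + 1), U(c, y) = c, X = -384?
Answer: (384 - sqrt(7))**2 ≈ 1.4543e+5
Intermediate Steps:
Y(q, b) = -2 + b + b/q (Y(q, b) = -2 + (b/q + b) = -2 + (b + b/q) = -2 + b + b/q)
h(Q) = sqrt(Q) (h(Q) = sqrt((-2 + Q + Q/Q) + 1) = sqrt((-2 + Q + 1) + 1) = sqrt((-1 + Q) + 1) = sqrt(Q))
j = -384 + sqrt(7) (j = sqrt(7) - 384 = -384 + sqrt(7) ≈ -381.35)
j**2 = (-384 + sqrt(7))**2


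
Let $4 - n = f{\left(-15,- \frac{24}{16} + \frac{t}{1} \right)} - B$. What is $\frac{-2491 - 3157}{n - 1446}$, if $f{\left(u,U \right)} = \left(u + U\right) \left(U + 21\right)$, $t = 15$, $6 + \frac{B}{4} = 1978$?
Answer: $- \frac{22592}{25991} \approx -0.86922$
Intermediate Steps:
$B = 7888$ ($B = -24 + 4 \cdot 1978 = -24 + 7912 = 7888$)
$f{\left(u,U \right)} = \left(21 + U\right) \left(U + u\right)$ ($f{\left(u,U \right)} = \left(U + u\right) \left(21 + U\right) = \left(21 + U\right) \left(U + u\right)$)
$n = \frac{31775}{4}$ ($n = 4 - \left(\left(\left(- \frac{24}{16} + \frac{15}{1}\right)^{2} + 21 \left(- \frac{24}{16} + \frac{15}{1}\right) + 21 \left(-15\right) + \left(- \frac{24}{16} + \frac{15}{1}\right) \left(-15\right)\right) - 7888\right) = 4 - \left(\left(\left(\left(-24\right) \frac{1}{16} + 15 \cdot 1\right)^{2} + 21 \left(\left(-24\right) \frac{1}{16} + 15 \cdot 1\right) - 315 + \left(\left(-24\right) \frac{1}{16} + 15 \cdot 1\right) \left(-15\right)\right) - 7888\right) = 4 - \left(\left(\left(- \frac{3}{2} + 15\right)^{2} + 21 \left(- \frac{3}{2} + 15\right) - 315 + \left(- \frac{3}{2} + 15\right) \left(-15\right)\right) - 7888\right) = 4 - \left(\left(\left(\frac{27}{2}\right)^{2} + 21 \cdot \frac{27}{2} - 315 + \frac{27}{2} \left(-15\right)\right) - 7888\right) = 4 - \left(\left(\frac{729}{4} + \frac{567}{2} - 315 - \frac{405}{2}\right) - 7888\right) = 4 - \left(- \frac{207}{4} - 7888\right) = 4 - - \frac{31759}{4} = 4 + \frac{31759}{4} = \frac{31775}{4} \approx 7943.8$)
$\frac{-2491 - 3157}{n - 1446} = \frac{-2491 - 3157}{\frac{31775}{4} - 1446} = - \frac{5648}{\frac{25991}{4}} = \left(-5648\right) \frac{4}{25991} = - \frac{22592}{25991}$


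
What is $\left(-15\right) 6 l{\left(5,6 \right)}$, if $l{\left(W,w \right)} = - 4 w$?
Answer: $2160$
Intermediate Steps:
$\left(-15\right) 6 l{\left(5,6 \right)} = \left(-15\right) 6 \left(\left(-4\right) 6\right) = \left(-90\right) \left(-24\right) = 2160$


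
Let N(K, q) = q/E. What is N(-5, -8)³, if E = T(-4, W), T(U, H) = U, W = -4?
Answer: 8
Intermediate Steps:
E = -4
N(K, q) = -q/4 (N(K, q) = q/(-4) = q*(-¼) = -q/4)
N(-5, -8)³ = (-¼*(-8))³ = 2³ = 8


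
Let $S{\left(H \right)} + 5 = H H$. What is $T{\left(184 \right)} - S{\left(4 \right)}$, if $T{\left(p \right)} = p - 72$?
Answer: $101$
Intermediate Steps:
$T{\left(p \right)} = -72 + p$ ($T{\left(p \right)} = p - 72 = -72 + p$)
$S{\left(H \right)} = -5 + H^{2}$ ($S{\left(H \right)} = -5 + H H = -5 + H^{2}$)
$T{\left(184 \right)} - S{\left(4 \right)} = \left(-72 + 184\right) - \left(-5 + 4^{2}\right) = 112 - \left(-5 + 16\right) = 112 - 11 = 101$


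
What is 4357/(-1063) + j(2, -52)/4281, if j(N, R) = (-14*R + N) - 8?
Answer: -17884831/4550703 ≈ -3.9301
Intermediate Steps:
j(N, R) = -8 + N - 14*R (j(N, R) = (N - 14*R) - 8 = -8 + N - 14*R)
4357/(-1063) + j(2, -52)/4281 = 4357/(-1063) + (-8 + 2 - 14*(-52))/4281 = 4357*(-1/1063) + (-8 + 2 + 728)*(1/4281) = -4357/1063 + 722*(1/4281) = -4357/1063 + 722/4281 = -17884831/4550703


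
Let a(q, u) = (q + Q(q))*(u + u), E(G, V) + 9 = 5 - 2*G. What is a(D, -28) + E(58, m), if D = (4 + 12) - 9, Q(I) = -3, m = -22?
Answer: -344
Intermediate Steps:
E(G, V) = -4 - 2*G (E(G, V) = -9 + (5 - 2*G) = -4 - 2*G)
D = 7 (D = 16 - 9 = 7)
a(q, u) = 2*u*(-3 + q) (a(q, u) = (q - 3)*(u + u) = (-3 + q)*(2*u) = 2*u*(-3 + q))
a(D, -28) + E(58, m) = 2*(-28)*(-3 + 7) + (-4 - 2*58) = 2*(-28)*4 + (-4 - 116) = -224 - 120 = -344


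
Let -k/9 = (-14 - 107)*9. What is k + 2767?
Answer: 12568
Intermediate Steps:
k = 9801 (k = -9*(-14 - 107)*9 = -(-1089)*9 = -9*(-1089) = 9801)
k + 2767 = 9801 + 2767 = 12568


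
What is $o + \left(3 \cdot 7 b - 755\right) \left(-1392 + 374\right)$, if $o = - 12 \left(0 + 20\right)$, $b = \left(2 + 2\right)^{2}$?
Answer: $426302$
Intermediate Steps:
$b = 16$ ($b = 4^{2} = 16$)
$o = -240$ ($o = \left(-12\right) 20 = -240$)
$o + \left(3 \cdot 7 b - 755\right) \left(-1392 + 374\right) = -240 + \left(3 \cdot 7 \cdot 16 - 755\right) \left(-1392 + 374\right) = -240 + \left(21 \cdot 16 - 755\right) \left(-1018\right) = -240 + \left(336 - 755\right) \left(-1018\right) = -240 - -426542 = -240 + 426542 = 426302$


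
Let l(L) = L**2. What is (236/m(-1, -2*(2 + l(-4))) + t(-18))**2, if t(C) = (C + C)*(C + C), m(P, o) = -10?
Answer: 40475044/25 ≈ 1.6190e+6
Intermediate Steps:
t(C) = 4*C**2 (t(C) = (2*C)*(2*C) = 4*C**2)
(236/m(-1, -2*(2 + l(-4))) + t(-18))**2 = (236/(-10) + 4*(-18)**2)**2 = (236*(-1/10) + 4*324)**2 = (-118/5 + 1296)**2 = (6362/5)**2 = 40475044/25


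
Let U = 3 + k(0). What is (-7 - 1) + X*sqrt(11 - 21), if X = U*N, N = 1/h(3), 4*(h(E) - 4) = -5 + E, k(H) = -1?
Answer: -8 + 4*I*sqrt(10)/7 ≈ -8.0 + 1.807*I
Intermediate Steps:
h(E) = 11/4 + E/4 (h(E) = 4 + (-5 + E)/4 = 4 + (-5/4 + E/4) = 11/4 + E/4)
U = 2 (U = 3 - 1 = 2)
N = 2/7 (N = 1/(11/4 + (1/4)*3) = 1/(11/4 + 3/4) = 1/(7/2) = 2/7 ≈ 0.28571)
X = 4/7 (X = 2*(2/7) = 4/7 ≈ 0.57143)
(-7 - 1) + X*sqrt(11 - 21) = (-7 - 1) + 4*sqrt(11 - 21)/7 = -8 + 4*sqrt(-10)/7 = -8 + 4*(I*sqrt(10))/7 = -8 + 4*I*sqrt(10)/7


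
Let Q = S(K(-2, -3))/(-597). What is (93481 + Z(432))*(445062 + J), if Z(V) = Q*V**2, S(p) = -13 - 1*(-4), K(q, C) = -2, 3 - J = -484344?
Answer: 17809884538719/199 ≈ 8.9497e+10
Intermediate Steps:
J = 484347 (J = 3 - 1*(-484344) = 3 + 484344 = 484347)
S(p) = -9 (S(p) = -13 + 4 = -9)
Q = 3/199 (Q = -9/(-597) = -9*(-1/597) = 3/199 ≈ 0.015075)
Z(V) = 3*V**2/199
(93481 + Z(432))*(445062 + J) = (93481 + (3/199)*432**2)*(445062 + 484347) = (93481 + (3/199)*186624)*929409 = (93481 + 559872/199)*929409 = (19162591/199)*929409 = 17809884538719/199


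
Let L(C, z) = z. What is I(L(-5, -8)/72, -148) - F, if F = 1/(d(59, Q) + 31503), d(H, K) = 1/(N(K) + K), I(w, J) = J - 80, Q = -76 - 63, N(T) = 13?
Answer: -905018082/3969377 ≈ -228.00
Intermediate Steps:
Q = -139
I(w, J) = -80 + J
d(H, K) = 1/(13 + K)
F = 126/3969377 (F = 1/(1/(13 - 139) + 31503) = 1/(1/(-126) + 31503) = 1/(-1/126 + 31503) = 1/(3969377/126) = 126/3969377 ≈ 3.1743e-5)
I(L(-5, -8)/72, -148) - F = (-80 - 148) - 1*126/3969377 = -228 - 126/3969377 = -905018082/3969377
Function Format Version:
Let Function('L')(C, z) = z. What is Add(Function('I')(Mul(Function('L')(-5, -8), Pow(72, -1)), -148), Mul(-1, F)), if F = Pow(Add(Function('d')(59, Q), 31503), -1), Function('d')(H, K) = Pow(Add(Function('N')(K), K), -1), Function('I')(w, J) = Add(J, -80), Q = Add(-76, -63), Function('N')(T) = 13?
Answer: Rational(-905018082, 3969377) ≈ -228.00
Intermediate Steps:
Q = -139
Function('I')(w, J) = Add(-80, J)
Function('d')(H, K) = Pow(Add(13, K), -1)
F = Rational(126, 3969377) (F = Pow(Add(Pow(Add(13, -139), -1), 31503), -1) = Pow(Add(Pow(-126, -1), 31503), -1) = Pow(Add(Rational(-1, 126), 31503), -1) = Pow(Rational(3969377, 126), -1) = Rational(126, 3969377) ≈ 3.1743e-5)
Add(Function('I')(Mul(Function('L')(-5, -8), Pow(72, -1)), -148), Mul(-1, F)) = Add(Add(-80, -148), Mul(-1, Rational(126, 3969377))) = Add(-228, Rational(-126, 3969377)) = Rational(-905018082, 3969377)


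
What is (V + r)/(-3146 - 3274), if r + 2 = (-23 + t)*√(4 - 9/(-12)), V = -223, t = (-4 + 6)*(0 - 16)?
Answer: 15/428 + 11*√19/2568 ≈ 0.053718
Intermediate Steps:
t = -32 (t = 2*(-16) = -32)
r = -2 - 55*√19/2 (r = -2 + (-23 - 32)*√(4 - 9/(-12)) = -2 - 55*√(4 - 9*(-1/12)) = -2 - 55*√(4 + ¾) = -2 - 55*√19/2 ≈ -121.87)
(V + r)/(-3146 - 3274) = (-223 + (-2 - 55*√19/2))/(-3146 - 3274) = (-225 - 55*√19/2)/(-6420) = (-225 - 55*√19/2)*(-1/6420) = 15/428 + 11*√19/2568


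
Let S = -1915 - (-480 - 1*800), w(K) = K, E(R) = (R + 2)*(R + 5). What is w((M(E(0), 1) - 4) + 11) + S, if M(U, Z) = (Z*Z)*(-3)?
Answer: -631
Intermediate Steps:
E(R) = (2 + R)*(5 + R)
M(U, Z) = -3*Z² (M(U, Z) = Z²*(-3) = -3*Z²)
S = -635 (S = -1915 - (-480 - 800) = -1915 - 1*(-1280) = -1915 + 1280 = -635)
w((M(E(0), 1) - 4) + 11) + S = ((-3*1² - 4) + 11) - 635 = ((-3*1 - 4) + 11) - 635 = ((-3 - 4) + 11) - 635 = (-7 + 11) - 635 = 4 - 635 = -631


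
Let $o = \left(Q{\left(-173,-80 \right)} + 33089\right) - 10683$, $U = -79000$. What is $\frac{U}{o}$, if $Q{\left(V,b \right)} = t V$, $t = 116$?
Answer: $- \frac{39500}{1169} \approx -33.79$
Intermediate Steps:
$Q{\left(V,b \right)} = 116 V$
$o = 2338$ ($o = \left(116 \left(-173\right) + 33089\right) - 10683 = \left(-20068 + 33089\right) - 10683 = 13021 - 10683 = 2338$)
$\frac{U}{o} = - \frac{79000}{2338} = \left(-79000\right) \frac{1}{2338} = - \frac{39500}{1169}$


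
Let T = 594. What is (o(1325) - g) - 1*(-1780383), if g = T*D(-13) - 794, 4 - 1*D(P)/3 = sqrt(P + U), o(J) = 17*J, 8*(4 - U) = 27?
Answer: 1796574 + 2673*I*sqrt(22)/2 ≈ 1.7966e+6 + 6268.7*I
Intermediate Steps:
U = 5/8 (U = 4 - 1/8*27 = 4 - 27/8 = 5/8 ≈ 0.62500)
D(P) = 12 - 3*sqrt(5/8 + P) (D(P) = 12 - 3*sqrt(P + 5/8) = 12 - 3*sqrt(5/8 + P))
g = 6334 - 2673*I*sqrt(22)/2 (g = 594*(12 - 3*sqrt(10 + 16*(-13))/4) - 794 = 594*(12 - 3*sqrt(10 - 208)/4) - 794 = 594*(12 - 9*I*sqrt(22)/4) - 794 = (7128 - 2673*I*sqrt(22)/2) - 794 = 6334 - 2673*I*sqrt(22)/2 ≈ 6334.0 - 6268.7*I)
(o(1325) - g) - 1*(-1780383) = (17*1325 - (6334 - 2673*I*sqrt(22)/2)) - 1*(-1780383) = (22525 + (-6334 + 2673*I*sqrt(22)/2)) + 1780383 = (16191 + 2673*I*sqrt(22)/2) + 1780383 = 1796574 + 2673*I*sqrt(22)/2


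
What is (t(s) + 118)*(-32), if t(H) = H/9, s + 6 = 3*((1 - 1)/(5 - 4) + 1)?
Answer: -11296/3 ≈ -3765.3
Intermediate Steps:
s = -3 (s = -6 + 3*((1 - 1)/(5 - 4) + 1) = -6 + 3*(0/1 + 1) = -6 + 3*(0*1 + 1) = -6 + 3*(0 + 1) = -6 + 3*1 = -6 + 3 = -3)
t(H) = H/9 (t(H) = H*(1/9) = H/9)
(t(s) + 118)*(-32) = ((1/9)*(-3) + 118)*(-32) = (-1/3 + 118)*(-32) = (353/3)*(-32) = -11296/3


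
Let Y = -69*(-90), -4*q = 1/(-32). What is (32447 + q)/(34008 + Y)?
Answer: 4153217/5147904 ≈ 0.80678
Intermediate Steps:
q = 1/128 (q = -¼/(-32) = -¼*(-1/32) = 1/128 ≈ 0.0078125)
Y = 6210
(32447 + q)/(34008 + Y) = (32447 + 1/128)/(34008 + 6210) = (4153217/128)/40218 = (4153217/128)*(1/40218) = 4153217/5147904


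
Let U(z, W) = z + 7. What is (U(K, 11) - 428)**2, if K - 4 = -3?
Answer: 176400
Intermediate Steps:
K = 1 (K = 4 - 3 = 1)
U(z, W) = 7 + z
(U(K, 11) - 428)**2 = ((7 + 1) - 428)**2 = (8 - 428)**2 = (-420)**2 = 176400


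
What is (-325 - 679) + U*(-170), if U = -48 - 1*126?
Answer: 28576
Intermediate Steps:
U = -174 (U = -48 - 126 = -174)
(-325 - 679) + U*(-170) = (-325 - 679) - 174*(-170) = -1004 + 29580 = 28576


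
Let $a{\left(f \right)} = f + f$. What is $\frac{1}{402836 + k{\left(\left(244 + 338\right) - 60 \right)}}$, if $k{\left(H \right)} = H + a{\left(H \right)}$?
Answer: $\frac{1}{404402} \approx 2.4728 \cdot 10^{-6}$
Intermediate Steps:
$a{\left(f \right)} = 2 f$
$k{\left(H \right)} = 3 H$ ($k{\left(H \right)} = H + 2 H = 3 H$)
$\frac{1}{402836 + k{\left(\left(244 + 338\right) - 60 \right)}} = \frac{1}{402836 + 3 \left(\left(244 + 338\right) - 60\right)} = \frac{1}{402836 + 3 \left(582 - 60\right)} = \frac{1}{402836 + 3 \cdot 522} = \frac{1}{402836 + 1566} = \frac{1}{404402}$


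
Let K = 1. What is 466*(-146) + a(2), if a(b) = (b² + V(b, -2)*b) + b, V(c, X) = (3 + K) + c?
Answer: -68018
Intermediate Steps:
V(c, X) = 4 + c (V(c, X) = (3 + 1) + c = 4 + c)
a(b) = b + b² + b*(4 + b) (a(b) = (b² + (4 + b)*b) + b = (b² + b*(4 + b)) + b = b + b² + b*(4 + b))
466*(-146) + a(2) = 466*(-146) + 2*(5 + 2*2) = -68036 + 2*(5 + 4) = -68036 + 2*9 = -68036 + 18 = -68018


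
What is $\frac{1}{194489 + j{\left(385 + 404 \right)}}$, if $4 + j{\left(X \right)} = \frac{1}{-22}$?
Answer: $\frac{22}{4278669} \approx 5.1418 \cdot 10^{-6}$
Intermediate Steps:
$j{\left(X \right)} = - \frac{89}{22}$ ($j{\left(X \right)} = -4 + \frac{1}{-22} = -4 - \frac{1}{22} = - \frac{89}{22}$)
$\frac{1}{194489 + j{\left(385 + 404 \right)}} = \frac{1}{194489 - \frac{89}{22}} = \frac{1}{\frac{4278669}{22}} = \frac{22}{4278669}$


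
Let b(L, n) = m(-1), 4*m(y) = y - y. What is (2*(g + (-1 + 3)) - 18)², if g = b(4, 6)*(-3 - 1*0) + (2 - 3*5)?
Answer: 1600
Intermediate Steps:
m(y) = 0 (m(y) = (y - y)/4 = (¼)*0 = 0)
b(L, n) = 0
g = -13 (g = 0*(-3 - 1*0) + (2 - 3*5) = 0*(-3 + 0) + (2 - 15) = 0*(-3) - 13 = 0 - 13 = -13)
(2*(g + (-1 + 3)) - 18)² = (2*(-13 + (-1 + 3)) - 18)² = (2*(-13 + 2) - 18)² = (2*(-11) - 18)² = (-22 - 18)² = (-40)² = 1600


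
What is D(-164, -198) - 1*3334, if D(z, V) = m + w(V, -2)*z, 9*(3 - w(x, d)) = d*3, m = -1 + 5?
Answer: -11794/3 ≈ -3931.3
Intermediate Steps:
m = 4
w(x, d) = 3 - d/3 (w(x, d) = 3 - d*3/9 = 3 - d/3)
D(z, V) = 4 + 11*z/3 (D(z, V) = 4 + (3 - ⅓*(-2))*z = 4 + (3 + ⅔)*z = 4 + 11*z/3)
D(-164, -198) - 1*3334 = (4 + (11/3)*(-164)) - 1*3334 = (4 - 1804/3) - 3334 = -1792/3 - 3334 = -11794/3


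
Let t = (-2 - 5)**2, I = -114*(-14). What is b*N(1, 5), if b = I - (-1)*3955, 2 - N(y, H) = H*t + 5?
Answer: -1376648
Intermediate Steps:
I = 1596
t = 49 (t = (-7)**2 = 49)
N(y, H) = -3 - 49*H (N(y, H) = 2 - (H*49 + 5) = 2 - (49*H + 5) = 2 - (5 + 49*H) = 2 + (-5 - 49*H) = -3 - 49*H)
b = 5551 (b = 1596 - (-1)*3955 = 1596 - 1*(-3955) = 1596 + 3955 = 5551)
b*N(1, 5) = 5551*(-3 - 49*5) = 5551*(-3 - 245) = 5551*(-248) = -1376648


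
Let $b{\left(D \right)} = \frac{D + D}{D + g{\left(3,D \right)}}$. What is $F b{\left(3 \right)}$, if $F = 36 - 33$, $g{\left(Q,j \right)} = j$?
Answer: $3$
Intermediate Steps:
$F = 3$
$b{\left(D \right)} = 1$ ($b{\left(D \right)} = \frac{D + D}{D + D} = \frac{2 D}{2 D} = 2 D \frac{1}{2 D} = 1$)
$F b{\left(3 \right)} = 3 \cdot 1 = 3$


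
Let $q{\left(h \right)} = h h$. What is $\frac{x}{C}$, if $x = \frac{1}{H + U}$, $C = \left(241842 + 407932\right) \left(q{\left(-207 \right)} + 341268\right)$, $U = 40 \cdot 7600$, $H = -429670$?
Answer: $- \frac{1}{31365879735253860} \approx -3.1882 \cdot 10^{-17}$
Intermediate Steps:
$q{\left(h \right)} = h^{2}$
$U = 304000$
$C = 249589239558$ ($C = \left(241842 + 407932\right) \left(\left(-207\right)^{2} + 341268\right) = 649774 \left(42849 + 341268\right) = 649774 \cdot 384117 = 249589239558$)
$x = - \frac{1}{125670}$ ($x = \frac{1}{-429670 + 304000} = \frac{1}{-125670} = - \frac{1}{125670} \approx -7.9574 \cdot 10^{-6}$)
$\frac{x}{C} = - \frac{1}{125670 \cdot 249589239558} = \left(- \frac{1}{125670}\right) \frac{1}{249589239558} = - \frac{1}{31365879735253860}$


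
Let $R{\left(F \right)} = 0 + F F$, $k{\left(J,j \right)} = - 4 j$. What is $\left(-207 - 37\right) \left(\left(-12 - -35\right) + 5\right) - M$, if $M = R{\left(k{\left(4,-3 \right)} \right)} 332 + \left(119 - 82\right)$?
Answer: $-54677$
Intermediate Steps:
$R{\left(F \right)} = F^{2}$ ($R{\left(F \right)} = 0 + F^{2} = F^{2}$)
$M = 47845$ ($M = \left(\left(-4\right) \left(-3\right)\right)^{2} \cdot 332 + \left(119 - 82\right) = 12^{2} \cdot 332 + 37 = 144 \cdot 332 + 37 = 47808 + 37 = 47845$)
$\left(-207 - 37\right) \left(\left(-12 - -35\right) + 5\right) - M = \left(-207 - 37\right) \left(\left(-12 - -35\right) + 5\right) - 47845 = - 244 \left(\left(-12 + 35\right) + 5\right) - 47845 = - 244 \left(23 + 5\right) - 47845 = \left(-244\right) 28 - 47845 = -6832 - 47845 = -54677$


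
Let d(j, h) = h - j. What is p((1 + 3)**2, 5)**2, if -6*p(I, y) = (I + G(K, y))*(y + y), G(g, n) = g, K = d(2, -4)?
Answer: 2500/9 ≈ 277.78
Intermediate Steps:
K = -6 (K = -4 - 1*2 = -4 - 2 = -6)
p(I, y) = -y*(-6 + I)/3 (p(I, y) = -(I - 6)*(y + y)/6 = -(-6 + I)*2*y/6 = -y*(-6 + I)/3)
p((1 + 3)**2, 5)**2 = ((1/3)*5*(6 - (1 + 3)**2))**2 = ((1/3)*5*(6 - 1*4**2))**2 = ((1/3)*5*(6 - 1*16))**2 = ((1/3)*5*(6 - 16))**2 = ((1/3)*5*(-10))**2 = (-50/3)**2 = 2500/9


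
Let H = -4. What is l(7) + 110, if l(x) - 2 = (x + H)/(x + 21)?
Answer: 3139/28 ≈ 112.11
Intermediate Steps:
l(x) = 2 + (-4 + x)/(21 + x) (l(x) = 2 + (x - 4)/(x + 21) = 2 + (-4 + x)/(21 + x))
l(7) + 110 = (38 + 3*7)/(21 + 7) + 110 = (38 + 21)/28 + 110 = (1/28)*59 + 110 = 59/28 + 110 = 3139/28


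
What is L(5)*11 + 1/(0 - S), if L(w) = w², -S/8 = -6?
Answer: 13199/48 ≈ 274.98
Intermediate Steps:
S = 48 (S = -8*(-6) = 48)
L(5)*11 + 1/(0 - S) = 5²*11 + 1/(0 - 1*48) = 25*11 + 1/(0 - 48) = 275 + 1/(-48) = 275 - 1/48 = 13199/48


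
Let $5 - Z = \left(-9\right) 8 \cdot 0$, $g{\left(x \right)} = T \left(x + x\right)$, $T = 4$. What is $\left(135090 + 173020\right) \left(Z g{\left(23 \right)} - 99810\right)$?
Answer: $-30468997900$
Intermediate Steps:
$g{\left(x \right)} = 8 x$ ($g{\left(x \right)} = 4 \left(x + x\right) = 4 \cdot 2 x = 8 x$)
$Z = 5$ ($Z = 5 - \left(-9\right) 8 \cdot 0 = 5 - \left(-72\right) 0 = 5 - 0 = 5 + 0 = 5$)
$\left(135090 + 173020\right) \left(Z g{\left(23 \right)} - 99810\right) = \left(135090 + 173020\right) \left(5 \cdot 8 \cdot 23 - 99810\right) = 308110 \left(5 \cdot 184 - 99810\right) = 308110 \left(920 - 99810\right) = 308110 \left(-98890\right) = -30468997900$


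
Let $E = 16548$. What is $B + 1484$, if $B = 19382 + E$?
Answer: $37414$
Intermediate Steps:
$B = 35930$ ($B = 19382 + 16548 = 35930$)
$B + 1484 = 35930 + 1484 = 37414$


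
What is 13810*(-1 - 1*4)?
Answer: -69050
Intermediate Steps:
13810*(-1 - 1*4) = 13810*(-1 - 4) = 13810*(-5) = -69050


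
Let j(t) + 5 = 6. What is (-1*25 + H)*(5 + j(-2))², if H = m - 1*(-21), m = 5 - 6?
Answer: -180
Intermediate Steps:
m = -1
j(t) = 1 (j(t) = -5 + 6 = 1)
H = 20 (H = -1 - 1*(-21) = -1 + 21 = 20)
(-1*25 + H)*(5 + j(-2))² = (-1*25 + 20)*(5 + 1)² = (-25 + 20)*6² = -5*36 = -180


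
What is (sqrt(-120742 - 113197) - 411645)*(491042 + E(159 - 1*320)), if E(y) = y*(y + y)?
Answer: -223475484180 + 542884*I*sqrt(233939) ≈ -2.2348e+11 + 2.6258e+8*I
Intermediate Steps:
E(y) = 2*y**2 (E(y) = y*(2*y) = 2*y**2)
(sqrt(-120742 - 113197) - 411645)*(491042 + E(159 - 1*320)) = (sqrt(-120742 - 113197) - 411645)*(491042 + 2*(159 - 1*320)**2) = (sqrt(-233939) - 411645)*(491042 + 2*(159 - 320)**2) = (I*sqrt(233939) - 411645)*(491042 + 2*(-161)**2) = (-411645 + I*sqrt(233939))*(491042 + 2*25921) = (-411645 + I*sqrt(233939))*(491042 + 51842) = (-411645 + I*sqrt(233939))*542884 = -223475484180 + 542884*I*sqrt(233939)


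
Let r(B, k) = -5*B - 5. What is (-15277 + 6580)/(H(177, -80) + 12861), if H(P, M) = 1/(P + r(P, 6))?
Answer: -6200961/9169892 ≈ -0.67623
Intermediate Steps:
r(B, k) = -5 - 5*B
H(P, M) = 1/(-5 - 4*P) (H(P, M) = 1/(P + (-5 - 5*P)) = 1/(-5 - 4*P))
(-15277 + 6580)/(H(177, -80) + 12861) = (-15277 + 6580)/(-1/(5 + 4*177) + 12861) = -8697/(-1/(5 + 708) + 12861) = -8697/(-1/713 + 12861) = -8697/9169892/713 = -8697*713/9169892 = -6200961/9169892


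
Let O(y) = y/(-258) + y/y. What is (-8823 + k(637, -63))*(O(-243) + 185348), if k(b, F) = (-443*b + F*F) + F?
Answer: -2288264397630/43 ≈ -5.3215e+10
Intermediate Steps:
k(b, F) = F + F**2 - 443*b (k(b, F) = (-443*b + F**2) + F = (F**2 - 443*b) + F = F + F**2 - 443*b)
O(y) = 1 - y/258 (O(y) = y*(-1/258) + 1 = -y/258 + 1 = 1 - y/258)
(-8823 + k(637, -63))*(O(-243) + 185348) = (-8823 + (-63 + (-63)**2 - 443*637))*((1 - 1/258*(-243)) + 185348) = (-8823 + (-63 + 3969 - 282191))*((1 + 81/86) + 185348) = (-8823 - 278285)*(167/86 + 185348) = -287108*15940095/86 = -2288264397630/43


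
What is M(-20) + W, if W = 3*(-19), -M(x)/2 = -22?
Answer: -13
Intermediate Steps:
M(x) = 44 (M(x) = -2*(-22) = 44)
W = -57
M(-20) + W = 44 - 57 = -13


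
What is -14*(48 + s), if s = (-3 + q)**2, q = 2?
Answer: -686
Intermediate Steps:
s = 1 (s = (-3 + 2)**2 = (-1)**2 = 1)
-14*(48 + s) = -14*(48 + 1) = -14*49 = -686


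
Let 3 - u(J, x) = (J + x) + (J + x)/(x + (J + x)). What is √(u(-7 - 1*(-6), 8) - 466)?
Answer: I*√105855/15 ≈ 21.69*I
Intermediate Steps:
u(J, x) = 3 - J - x - (J + x)/(J + 2*x) (u(J, x) = 3 - ((J + x) + (J + x)/(x + (J + x))) = 3 - ((J + x) + (J + x)/(J + 2*x)) = 3 - (J + x + (J + x)/(J + 2*x)) = 3 + (-J - x - (J + x)/(J + 2*x)) = 3 - J - x - (J + x)/(J + 2*x))
√(u(-7 - 1*(-6), 8) - 466) = √((-(-7 - 1*(-6))² - 2*8² + 2*(-7 - 1*(-6)) + 5*8 - 3*(-7 - 1*(-6))*8)/((-7 - 1*(-6)) + 2*8) - 466) = √((-(-7 + 6)² - 2*64 + 2*(-7 + 6) + 40 - 3*(-7 + 6)*8)/((-7 + 6) + 16) - 466) = √((-1*(-1)² - 128 + 2*(-1) + 40 - 3*(-1)*8)/(-1 + 16) - 466) = √((-1*1 - 128 - 2 + 40 + 24)/15 - 466) = √((-1 - 128 - 2 + 40 + 24)/15 - 466) = √((1/15)*(-67) - 466) = √(-67/15 - 466) = √(-7057/15) = I*√105855/15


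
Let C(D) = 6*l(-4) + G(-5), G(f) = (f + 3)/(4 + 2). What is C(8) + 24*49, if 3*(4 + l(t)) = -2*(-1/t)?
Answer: 3452/3 ≈ 1150.7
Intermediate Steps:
G(f) = ½ + f/6 (G(f) = (3 + f)/6 = (3 + f)*(⅙) = ½ + f/6)
l(t) = -4 + 2/(3*t) (l(t) = -4 + (-2*(-1/t))/3 = -4 + (-(-2)/t)/3 = -4 + (2/t)/3 = -4 + 2/(3*t))
C(D) = -76/3 (C(D) = 6*(-4 + (⅔)/(-4)) + (½ + (⅙)*(-5)) = 6*(-4 + (⅔)*(-¼)) + (½ - ⅚) = 6*(-4 - ⅙) - ⅓ = 6*(-25/6) - ⅓ = -25 - ⅓ = -76/3)
C(8) + 24*49 = -76/3 + 24*49 = -76/3 + 1176 = 3452/3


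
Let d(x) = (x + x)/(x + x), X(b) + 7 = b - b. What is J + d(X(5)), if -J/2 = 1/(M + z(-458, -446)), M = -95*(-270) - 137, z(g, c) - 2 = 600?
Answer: 26113/26115 ≈ 0.99992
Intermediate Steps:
z(g, c) = 602 (z(g, c) = 2 + 600 = 602)
X(b) = -7 (X(b) = -7 + (b - b) = -7 + 0 = -7)
M = 25513 (M = 25650 - 137 = 25513)
J = -2/26115 (J = -2/(25513 + 602) = -2/26115 ≈ -7.6584e-5)
d(x) = 1 (d(x) = (2*x)/((2*x)) = (2*x)*(1/(2*x)) = 1)
J + d(X(5)) = -2/26115 + 1 = 26113/26115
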